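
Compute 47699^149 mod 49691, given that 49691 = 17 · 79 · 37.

35933

Mod 17: 47699 ≡ 14; by Fermat, exponent reduces to 149 mod 16 = 5; 14^5 ≡ 12 (mod 17).
Mod 79: 47699 ≡ 62; by Fermat, exponent reduces to 149 mod 78 = 71; 62^71 ≡ 67 (mod 79).
Mod 37: 47699 ≡ 6; by Fermat, exponent reduces to 149 mod 36 = 5; 6^5 ≡ 6 (mod 37).
Combine by CRT: x ≡ 12 (mod 17), x ≡ 67 (mod 79), x ≡ 6 (mod 37) ⇒ x ≡ 35933 (mod 49691).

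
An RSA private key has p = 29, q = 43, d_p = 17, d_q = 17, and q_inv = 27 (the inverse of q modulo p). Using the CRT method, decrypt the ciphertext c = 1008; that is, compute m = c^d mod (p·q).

m₁ = c^(d_p) mod p: c ≡ 22 (mod 29), and 22^17 mod 29 = 5.
m₂ = c^(d_q) mod q: c ≡ 19 (mod 43), and 19^17 mod 43 = 18.
h = q_inv·(m₁ − m₂) mod p = 27·(5 − 18) mod 29 = 26.
m = m₂ + h·q = 18 + 26·43 = 1136.

1136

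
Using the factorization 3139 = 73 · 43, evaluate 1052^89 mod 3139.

2649

Mod 73: 1052 ≡ 30; by Fermat, exponent reduces to 89 mod 72 = 17; 30^17 ≡ 21 (mod 73).
Mod 43: 1052 ≡ 20; by Fermat, exponent reduces to 89 mod 42 = 5; 20^5 ≡ 26 (mod 43).
Combine by CRT: x ≡ 21 (mod 73), x ≡ 26 (mod 43) ⇒ x ≡ 2649 (mod 3139).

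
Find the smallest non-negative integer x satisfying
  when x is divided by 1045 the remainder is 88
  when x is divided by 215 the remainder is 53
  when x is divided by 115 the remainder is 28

1027323

gcd(1045, 215) = 5 and 5 | (53 − 88), so the pair is consistent; merging gives x ≡ 38753 (mod 44935), where 44935 = lcm(1045, 215).
gcd(44935, 115) = 5 and 5 | (28 − 38753), so the pair is consistent; merging gives x ≡ 1027323 (mod 1033505), where 1033505 = lcm(44935, 115).
The solution is unique modulo lcm(1045, 215, 115) = 1033505.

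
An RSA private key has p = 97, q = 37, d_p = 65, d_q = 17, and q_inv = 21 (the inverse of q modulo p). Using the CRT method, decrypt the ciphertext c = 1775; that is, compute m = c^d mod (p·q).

702

m₁ = c^(d_p) mod p: c ≡ 29 (mod 97), and 29^65 mod 97 = 23.
m₂ = c^(d_q) mod q: c ≡ 36 (mod 37), and 36^17 mod 37 = 36.
h = q_inv·(m₁ − m₂) mod p = 21·(23 − 36) mod 97 = 18.
m = m₂ + h·q = 36 + 18·37 = 702.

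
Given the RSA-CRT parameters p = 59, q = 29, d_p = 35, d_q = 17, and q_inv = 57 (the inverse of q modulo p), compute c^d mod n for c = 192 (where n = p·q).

m₁ = c^(d_p) mod p: c ≡ 15 (mod 59), and 15^35 mod 59 = 26.
m₂ = c^(d_q) mod q: c ≡ 18 (mod 29), and 18^17 mod 29 = 26.
h = q_inv·(m₁ − m₂) mod p = 57·(26 − 26) mod 59 = 0.
m = m₂ + h·q = 26 + 0·29 = 26.

26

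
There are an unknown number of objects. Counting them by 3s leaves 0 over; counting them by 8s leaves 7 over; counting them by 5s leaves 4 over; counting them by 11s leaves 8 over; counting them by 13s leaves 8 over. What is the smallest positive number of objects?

2439

The moduli are pairwise coprime; M = 3·8·5·11·13 = 17160.
M/3 = 5720; 5720 ≡ 2 (mod 3); 2·2 ≡ 1, so inverse 2.
M/8 = 2145; 2145 ≡ 1 (mod 8), inverse 1.
M/5 = 3432; 3432 ≡ 2 (mod 5); 2·3 ≡ 1, so inverse 3.
M/11 = 1560; 1560 ≡ 9 (mod 11); 9·5 ≡ 1, so inverse 5.
M/13 = 1320; 1320 ≡ 7 (mod 13); 7·2 ≡ 1, so inverse 2.
N ≡ 0·5720·2 + 7·2145·1 + 4·3432·3 + 8·1560·5 + 8·1320·2 = 139719.
139719 mod 17160 = 2439.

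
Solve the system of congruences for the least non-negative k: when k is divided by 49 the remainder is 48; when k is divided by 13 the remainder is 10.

Combine the congruences pairwise.
From k ≡ 48 (mod 49) write k = 48 + 49t. Substituting into k ≡ 10 (mod 13) gives 49t ≡ 1 (mod 13), and since 10⁻¹ ≡ 4 (mod 13), t ≡ 4. Hence k ≡ 48 + 49·4 = 244 (mod 637).

244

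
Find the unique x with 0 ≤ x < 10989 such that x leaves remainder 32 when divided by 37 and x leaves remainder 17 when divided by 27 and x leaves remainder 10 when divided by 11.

2474

The moduli are pairwise coprime; N = 37·27·11 = 10989.
N/37 = 297; 297 ≡ 1 (mod 37), inverse 1.
N/27 = 407; 407 ≡ 2 (mod 27); 2·14 ≡ 1, so inverse 14.
N/11 = 999; 999 ≡ 9 (mod 11); 9·5 ≡ 1, so inverse 5.
x ≡ 32·297·1 + 17·407·14 + 10·999·5 = 156320.
156320 mod 10989 = 2474.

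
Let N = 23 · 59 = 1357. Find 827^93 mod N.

Mod 23: 827 ≡ 22; by Fermat, exponent reduces to 93 mod 22 = 5; 22^5 ≡ 22 (mod 23).
Mod 59: 827 ≡ 1; by Fermat, exponent reduces to 93 mod 58 = 35; 1^35 ≡ 1 (mod 59).
Combine by CRT: x ≡ 22 (mod 23), x ≡ 1 (mod 59) ⇒ x ≡ 827 (mod 1357).

827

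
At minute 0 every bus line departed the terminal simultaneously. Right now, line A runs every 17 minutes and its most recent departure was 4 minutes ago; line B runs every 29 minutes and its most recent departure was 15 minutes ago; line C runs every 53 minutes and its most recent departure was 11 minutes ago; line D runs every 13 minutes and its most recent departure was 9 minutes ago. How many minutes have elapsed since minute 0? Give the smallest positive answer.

183179

From t ≡ 4 (mod 17) write t = 4 + 17s. Substituting into t ≡ 15 (mod 29) gives 17s ≡ 11 (mod 29), and since 17⁻¹ ≡ 12 (mod 29), s ≡ 16. Hence t ≡ 4 + 17·16 = 276 (mod 493).
From t ≡ 276 (mod 493) write t = 276 + 493s. Substituting into t ≡ 11 (mod 53) gives 493s ≡ 0 (mod 53), and since 16⁻¹ ≡ 10 (mod 53), s ≡ 0. Hence t ≡ 276 + 493·0 = 276 (mod 26129).
From t ≡ 276 (mod 26129) write t = 276 + 26129s. Substituting into t ≡ 9 (mod 13) gives 26129s ≡ 6 (mod 13), and since 12⁻¹ ≡ 12 (mod 13), s ≡ 7. Hence t ≡ 276 + 26129·7 = 183179 (mod 339677).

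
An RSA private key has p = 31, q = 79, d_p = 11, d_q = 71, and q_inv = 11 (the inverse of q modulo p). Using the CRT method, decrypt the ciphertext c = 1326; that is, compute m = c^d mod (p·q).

m₁ = c^(d_p) mod p: c ≡ 24 (mod 31), and 24^11 mod 31 = 11.
m₂ = c^(d_q) mod q: c ≡ 62 (mod 79), and 62^71 mod 79 = 67.
h = q_inv·(m₁ − m₂) mod p = 11·(11 − 67) mod 31 = 4.
m = m₂ + h·q = 67 + 4·79 = 383.

383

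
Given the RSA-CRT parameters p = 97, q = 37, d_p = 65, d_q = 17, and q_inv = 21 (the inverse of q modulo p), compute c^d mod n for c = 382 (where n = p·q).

663

m₁ = c^(d_p) mod p: c ≡ 91 (mod 97), and 91^65 mod 97 = 81.
m₂ = c^(d_q) mod q: c ≡ 12 (mod 37), and 12^17 mod 37 = 34.
h = q_inv·(m₁ − m₂) mod p = 21·(81 − 34) mod 97 = 17.
m = m₂ + h·q = 34 + 17·37 = 663.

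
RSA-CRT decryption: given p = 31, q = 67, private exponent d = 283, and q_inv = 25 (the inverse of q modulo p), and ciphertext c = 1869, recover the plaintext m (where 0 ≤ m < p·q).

d_p = d mod (p−1) = 283 mod 30 = 13; d_q = d mod (q−1) = 19.
m₁ = c^(d_p) mod p: c ≡ 9 (mod 31), and 9^13 mod 31 = 18.
m₂ = c^(d_q) mod q: c ≡ 60 (mod 67), and 60^19 mod 67 = 55.
h = q_inv·(m₁ − m₂) mod p = 25·(18 − 55) mod 31 = 5.
m = m₂ + h·q = 55 + 5·67 = 390.

390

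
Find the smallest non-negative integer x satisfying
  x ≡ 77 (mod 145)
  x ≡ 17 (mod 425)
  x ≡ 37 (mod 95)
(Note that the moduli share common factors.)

182342

Combine the congruences pairwise.
gcd(145, 425) = 5 and 5 | (17 − 77), so the pair is consistent; merging gives x ≡ 9792 (mod 12325), where 12325 = lcm(145, 425).
gcd(12325, 95) = 5 and 5 | (37 − 9792), so the pair is consistent; merging gives x ≡ 182342 (mod 234175), where 234175 = lcm(12325, 95).
The solution is unique modulo lcm(145, 425, 95) = 234175.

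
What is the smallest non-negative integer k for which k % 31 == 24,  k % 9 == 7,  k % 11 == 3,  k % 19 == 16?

55762

From k ≡ 24 (mod 31) write k = 24 + 31t. Substituting into k ≡ 7 (mod 9) gives 31t ≡ 1 (mod 9), and since 4⁻¹ ≡ 7 (mod 9), t ≡ 7. Hence k ≡ 24 + 31·7 = 241 (mod 279).
From k ≡ 241 (mod 279) write k = 241 + 279t. Substituting into k ≡ 3 (mod 11) gives 279t ≡ 4 (mod 11), and since 4⁻¹ ≡ 3 (mod 11), t ≡ 1. Hence k ≡ 241 + 279·1 = 520 (mod 3069).
From k ≡ 520 (mod 3069) write k = 520 + 3069t. Substituting into k ≡ 16 (mod 19) gives 3069t ≡ 9 (mod 19), and since 10⁻¹ ≡ 2 (mod 19), t ≡ 18. Hence k ≡ 520 + 3069·18 = 55762 (mod 58311).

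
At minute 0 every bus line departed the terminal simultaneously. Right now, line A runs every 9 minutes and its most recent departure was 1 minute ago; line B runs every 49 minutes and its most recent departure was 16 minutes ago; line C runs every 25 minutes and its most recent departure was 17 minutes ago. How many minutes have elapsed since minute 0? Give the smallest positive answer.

Combine the congruences pairwise.
From t ≡ 1 (mod 9) write t = 1 + 9s. Substituting into t ≡ 16 (mod 49) gives 9s ≡ 15 (mod 49), and since 9⁻¹ ≡ 11 (mod 49), s ≡ 18. Hence t ≡ 1 + 9·18 = 163 (mod 441).
From t ≡ 163 (mod 441) write t = 163 + 441s. Substituting into t ≡ 17 (mod 25) gives 441s ≡ 4 (mod 25), and since 16⁻¹ ≡ 11 (mod 25), s ≡ 19. Hence t ≡ 163 + 441·19 = 8542 (mod 11025).

8542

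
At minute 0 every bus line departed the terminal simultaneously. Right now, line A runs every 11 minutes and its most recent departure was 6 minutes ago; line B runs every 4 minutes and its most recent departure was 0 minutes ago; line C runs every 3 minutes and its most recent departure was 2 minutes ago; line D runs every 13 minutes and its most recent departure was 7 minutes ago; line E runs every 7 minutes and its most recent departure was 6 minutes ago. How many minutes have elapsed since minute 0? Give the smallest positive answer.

Combine the congruences pairwise.
From t ≡ 6 (mod 11) write t = 6 + 11s. Substituting into t ≡ 0 (mod 4) gives 11s ≡ 2 (mod 4), and since 3⁻¹ ≡ 3 (mod 4), s ≡ 2. Hence t ≡ 6 + 11·2 = 28 (mod 44).
From t ≡ 28 (mod 44) write t = 28 + 44s. Substituting into t ≡ 2 (mod 3) gives 44s ≡ 1 (mod 3), and since 2⁻¹ ≡ 2 (mod 3), s ≡ 2. Hence t ≡ 28 + 44·2 = 116 (mod 132).
From t ≡ 116 (mod 132) write t = 116 + 132s. Substituting into t ≡ 7 (mod 13) gives 132s ≡ 8 (mod 13), and since 2⁻¹ ≡ 7 (mod 13), s ≡ 4. Hence t ≡ 116 + 132·4 = 644 (mod 1716).
From t ≡ 644 (mod 1716) write t = 644 + 1716s. Substituting into t ≡ 6 (mod 7) gives 1716s ≡ 6 (mod 7), and since 1⁻¹ ≡ 1 (mod 7), s ≡ 6. Hence t ≡ 644 + 1716·6 = 10940 (mod 12012).

10940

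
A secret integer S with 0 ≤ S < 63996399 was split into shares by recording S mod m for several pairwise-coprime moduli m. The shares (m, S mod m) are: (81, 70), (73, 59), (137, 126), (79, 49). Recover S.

The moduli are pairwise coprime; N = 81·73·137·79 = 63996399.
N/81 = 790079; 790079 ≡ 5 (mod 81); 5·65 ≡ 1, so inverse 65.
N/73 = 876663; 876663 ≡ 6 (mod 73); 6·61 ≡ 1, so inverse 61.
N/137 = 467127; 467127 ≡ 94 (mod 137); 94·86 ≡ 1, so inverse 86.
N/79 = 810081; 810081 ≡ 15 (mod 79); 15·58 ≡ 1, so inverse 58.
S ≡ 70·790079·65 + 59·876663·61 + 126·467127·86 + 49·810081·58 = 14114007961.
14114007961 mod 63996399 = 34800181.

34800181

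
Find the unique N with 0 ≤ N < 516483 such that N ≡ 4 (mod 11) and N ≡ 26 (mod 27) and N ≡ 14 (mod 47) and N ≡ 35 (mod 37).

354347

From N ≡ 4 (mod 11) write N = 4 + 11t. Substituting into N ≡ 26 (mod 27) gives 11t ≡ 22 (mod 27), and since 11⁻¹ ≡ 5 (mod 27), t ≡ 2. Hence N ≡ 4 + 11·2 = 26 (mod 297).
From N ≡ 26 (mod 297) write N = 26 + 297t. Substituting into N ≡ 14 (mod 47) gives 297t ≡ 35 (mod 47), and since 15⁻¹ ≡ 22 (mod 47), t ≡ 18. Hence N ≡ 26 + 297·18 = 5372 (mod 13959).
From N ≡ 5372 (mod 13959) write N = 5372 + 13959t. Substituting into N ≡ 35 (mod 37) gives 13959t ≡ 28 (mod 37), and since 10⁻¹ ≡ 26 (mod 37), t ≡ 25. Hence N ≡ 5372 + 13959·25 = 354347 (mod 516483).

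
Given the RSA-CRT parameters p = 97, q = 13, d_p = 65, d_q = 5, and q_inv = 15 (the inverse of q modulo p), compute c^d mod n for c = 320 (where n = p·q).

m₁ = c^(d_p) mod p: c ≡ 29 (mod 97), and 29^65 mod 97 = 23.
m₂ = c^(d_q) mod q: c ≡ 8 (mod 13), and 8^5 mod 13 = 8.
h = q_inv·(m₁ − m₂) mod p = 15·(23 − 8) mod 97 = 31.
m = m₂ + h·q = 8 + 31·13 = 411.

411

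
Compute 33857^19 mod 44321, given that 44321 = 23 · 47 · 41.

Mod 23: 33857 ≡ 1; 1^19 ≡ 1 (mod 23).
Mod 47: 33857 ≡ 17; 17^19 ≡ 24 (mod 47).
Mod 41: 33857 ≡ 32; 32^19 ≡ 9 (mod 41).
Combine by CRT: x ≡ 1 (mod 23), x ≡ 24 (mod 47), x ≡ 9 (mod 41) ⇒ x ≡ 43264 (mod 44321).

43264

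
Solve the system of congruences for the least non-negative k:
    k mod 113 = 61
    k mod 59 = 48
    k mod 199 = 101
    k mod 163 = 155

77281552

The moduli are pairwise coprime; N = 113·59·199·163 = 216257479.
N/113 = 1913783; 1913783 ≡ 15 (mod 113); 15·98 ≡ 1, so inverse 98.
N/59 = 3665381; 3665381 ≡ 6 (mod 59); 6·10 ≡ 1, so inverse 10.
N/199 = 1086721; 1086721 ≡ 181 (mod 199); 181·11 ≡ 1, so inverse 11.
N/163 = 1326733; 1326733 ≡ 76 (mod 163); 76·148 ≡ 1, so inverse 148.
k ≡ 61·1913783·98 + 48·3665381·10 + 101·1086721·11 + 155·1326733·148 = 44842579705.
44842579705 mod 216257479 = 77281552.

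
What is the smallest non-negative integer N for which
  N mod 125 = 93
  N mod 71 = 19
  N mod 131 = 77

From N ≡ 93 (mod 125) write N = 93 + 125t. Substituting into N ≡ 19 (mod 71) gives 125t ≡ 68 (mod 71), and since 54⁻¹ ≡ 25 (mod 71), t ≡ 67. Hence N ≡ 93 + 125·67 = 8468 (mod 8875).
From N ≡ 8468 (mod 8875) write N = 8468 + 8875t. Substituting into N ≡ 77 (mod 131) gives 8875t ≡ 124 (mod 131), and since 98⁻¹ ≡ 127 (mod 131), t ≡ 28. Hence N ≡ 8468 + 8875·28 = 256968 (mod 1162625).

256968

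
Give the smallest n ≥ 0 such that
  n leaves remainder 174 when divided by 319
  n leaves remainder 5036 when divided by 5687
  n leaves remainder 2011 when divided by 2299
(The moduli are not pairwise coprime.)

Combine the congruences pairwise.
gcd(319, 5687) = 11 and 11 | (5036 − 174), so the pair is consistent; merging gives n ≡ 78967 (mod 164923), where 164923 = lcm(319, 5687).
gcd(164923, 2299) = 121 and 121 | (2011 − 78967), so the pair is consistent; merging gives n ≡ 2882658 (mod 3133537), where 3133537 = lcm(164923, 2299).
The solution is unique modulo lcm(319, 5687, 2299) = 3133537.

2882658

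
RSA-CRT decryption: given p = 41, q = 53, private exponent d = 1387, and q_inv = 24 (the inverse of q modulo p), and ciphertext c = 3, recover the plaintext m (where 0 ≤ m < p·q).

1093

d_p = d mod (p−1) = 1387 mod 40 = 27; d_q = d mod (q−1) = 35.
m₁ = c^(d_p) mod p: c ≡ 3 (mod 41), and 3^27 mod 41 = 27.
m₂ = c^(d_q) mod q: c ≡ 3 (mod 53), and 3^35 mod 53 = 33.
h = q_inv·(m₁ − m₂) mod p = 24·(27 − 33) mod 41 = 20.
m = m₂ + h·q = 33 + 20·53 = 1093.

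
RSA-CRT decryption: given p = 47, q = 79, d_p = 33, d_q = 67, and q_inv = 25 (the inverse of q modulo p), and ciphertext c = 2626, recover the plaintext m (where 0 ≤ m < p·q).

2238

m₁ = c^(d_p) mod p: c ≡ 41 (mod 47), and 41^33 mod 47 = 29.
m₂ = c^(d_q) mod q: c ≡ 19 (mod 79), and 19^67 mod 79 = 26.
h = q_inv·(m₁ − m₂) mod p = 25·(29 − 26) mod 47 = 28.
m = m₂ + h·q = 26 + 28·79 = 2238.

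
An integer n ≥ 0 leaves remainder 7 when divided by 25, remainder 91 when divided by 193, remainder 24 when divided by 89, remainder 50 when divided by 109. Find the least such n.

17546107

Combine the congruences pairwise.
From n ≡ 7 (mod 25) write n = 7 + 25t. Substituting into n ≡ 91 (mod 193) gives 25t ≡ 84 (mod 193), and since 25⁻¹ ≡ 139 (mod 193), t ≡ 96. Hence n ≡ 7 + 25·96 = 2407 (mod 4825).
From n ≡ 2407 (mod 4825) write n = 2407 + 4825t. Substituting into n ≡ 24 (mod 89) gives 4825t ≡ 20 (mod 89), and since 19⁻¹ ≡ 75 (mod 89), t ≡ 76. Hence n ≡ 2407 + 4825·76 = 369107 (mod 429425).
From n ≡ 369107 (mod 429425) write n = 369107 + 429425t. Substituting into n ≡ 50 (mod 109) gives 429425t ≡ 17 (mod 109), and since 74⁻¹ ≡ 28 (mod 109), t ≡ 40. Hence n ≡ 369107 + 429425·40 = 17546107 (mod 46807325).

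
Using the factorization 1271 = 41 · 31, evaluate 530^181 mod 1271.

Mod 41: 530 ≡ 38; by Fermat, exponent reduces to 181 mod 40 = 21; 38^21 ≡ 3 (mod 41).
Mod 31: 530 ≡ 3; by Fermat, exponent reduces to 181 mod 30 = 1; 3^1 ≡ 3 (mod 31).
Combine by CRT: x ≡ 3 (mod 41), x ≡ 3 (mod 31) ⇒ x ≡ 3 (mod 1271).

3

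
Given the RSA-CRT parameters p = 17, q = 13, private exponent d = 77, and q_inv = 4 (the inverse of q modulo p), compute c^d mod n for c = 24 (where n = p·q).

d_p = d mod (p−1) = 77 mod 16 = 13; d_q = d mod (q−1) = 5.
m₁ = c^(d_p) mod p: c ≡ 7 (mod 17), and 7^13 mod 17 = 6.
m₂ = c^(d_q) mod q: c ≡ 11 (mod 13), and 11^5 mod 13 = 7.
h = q_inv·(m₁ − m₂) mod p = 4·(6 − 7) mod 17 = 13.
m = m₂ + h·q = 7 + 13·13 = 176.

176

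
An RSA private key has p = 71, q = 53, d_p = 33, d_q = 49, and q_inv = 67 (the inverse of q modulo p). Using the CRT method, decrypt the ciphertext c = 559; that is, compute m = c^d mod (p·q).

m₁ = c^(d_p) mod p: c ≡ 62 (mod 71), and 62^33 mod 71 = 7.
m₂ = c^(d_q) mod q: c ≡ 29 (mod 53), and 29^49 mod 53 = 6.
h = q_inv·(m₁ − m₂) mod p = 67·(7 − 6) mod 71 = 67.
m = m₂ + h·q = 6 + 67·53 = 3557.

3557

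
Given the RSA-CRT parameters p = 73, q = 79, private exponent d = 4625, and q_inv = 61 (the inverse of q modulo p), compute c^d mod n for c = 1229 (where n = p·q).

651

d_p = d mod (p−1) = 4625 mod 72 = 17; d_q = d mod (q−1) = 23.
m₁ = c^(d_p) mod p: c ≡ 61 (mod 73), and 61^17 mod 73 = 67.
m₂ = c^(d_q) mod q: c ≡ 44 (mod 79), and 44^23 mod 79 = 19.
h = q_inv·(m₁ − m₂) mod p = 61·(67 − 19) mod 73 = 8.
m = m₂ + h·q = 19 + 8·79 = 651.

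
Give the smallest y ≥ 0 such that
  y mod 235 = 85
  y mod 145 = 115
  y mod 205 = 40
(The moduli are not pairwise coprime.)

gcd(235, 145) = 5 and 5 | (115 − 85), so the pair is consistent; merging gives y ≡ 2435 (mod 6815), where 6815 = lcm(235, 145).
gcd(6815, 205) = 5 and 5 | (40 − 2435), so the pair is consistent; merging gives y ≡ 206885 (mod 279415), where 279415 = lcm(6815, 205).
The solution is unique modulo lcm(235, 145, 205) = 279415.

206885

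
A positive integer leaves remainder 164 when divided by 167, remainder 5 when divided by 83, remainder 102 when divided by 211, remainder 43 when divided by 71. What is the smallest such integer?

134078786

The moduli are pairwise coprime; M = 167·83·211·71 = 207651641.
M/167 = 1243423; 1243423 ≡ 108 (mod 167); 108·150 ≡ 1, so inverse 150.
M/83 = 2501827; 2501827 ≡ 41 (mod 83); 41·81 ≡ 1, so inverse 81.
M/211 = 984131; 984131 ≡ 27 (mod 211); 27·86 ≡ 1, so inverse 86.
M/71 = 2924671; 2924671 ≡ 39 (mod 71); 39·51 ≡ 1, so inverse 51.
N ≡ 164·1243423·150 + 5·2501827·81 + 102·984131·86 + 43·2924671·51 = 46648046370.
46648046370 mod 207651641 = 134078786.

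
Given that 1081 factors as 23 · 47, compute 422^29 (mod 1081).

610

Mod 23: 422 ≡ 8; by Fermat, exponent reduces to 29 mod 22 = 7; 8^7 ≡ 12 (mod 23).
Mod 47: 422 ≡ 46; 46^29 ≡ 46 (mod 47).
Combine by CRT: x ≡ 12 (mod 23), x ≡ 46 (mod 47) ⇒ x ≡ 610 (mod 1081).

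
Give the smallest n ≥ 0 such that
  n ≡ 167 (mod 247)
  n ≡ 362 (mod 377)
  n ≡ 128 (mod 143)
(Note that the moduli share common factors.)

24867

gcd(247, 377) = 13 and 13 | (362 − 167), so the pair is consistent; merging gives n ≡ 3378 (mod 7163), where 7163 = lcm(247, 377).
gcd(7163, 143) = 13 and 13 | (128 − 3378), so the pair is consistent; merging gives n ≡ 24867 (mod 78793), where 78793 = lcm(7163, 143).
The solution is unique modulo lcm(247, 377, 143) = 78793.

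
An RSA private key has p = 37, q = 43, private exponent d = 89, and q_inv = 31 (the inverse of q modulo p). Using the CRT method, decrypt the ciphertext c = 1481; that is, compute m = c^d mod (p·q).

d_p = d mod (p−1) = 89 mod 36 = 17; d_q = d mod (q−1) = 5.
m₁ = c^(d_p) mod p: c ≡ 1 (mod 37), and 1^17 mod 37 = 1.
m₂ = c^(d_q) mod q: c ≡ 19 (mod 43), and 19^5 mod 43 = 30.
h = q_inv·(m₁ − m₂) mod p = 31·(1 − 30) mod 37 = 26.
m = m₂ + h·q = 30 + 26·43 = 1148.

1148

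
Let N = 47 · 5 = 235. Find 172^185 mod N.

Mod 47: 172 ≡ 31; by Fermat, exponent reduces to 185 mod 46 = 1; 31^1 ≡ 31 (mod 47).
Mod 5: 172 ≡ 2; by Fermat, exponent reduces to 185 mod 4 = 1; 2^1 ≡ 2 (mod 5).
Combine by CRT: x ≡ 31 (mod 47), x ≡ 2 (mod 5) ⇒ x ≡ 172 (mod 235).

172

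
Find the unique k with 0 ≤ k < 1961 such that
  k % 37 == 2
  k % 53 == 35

From k ≡ 2 (mod 37) write k = 2 + 37t. Substituting into k ≡ 35 (mod 53) gives 37t ≡ 33 (mod 53), and since 37⁻¹ ≡ 43 (mod 53), t ≡ 41. Hence k ≡ 2 + 37·41 = 1519 (mod 1961).

1519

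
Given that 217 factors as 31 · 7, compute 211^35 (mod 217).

Mod 31: 211 ≡ 25; by Fermat, exponent reduces to 35 mod 30 = 5; 25^5 ≡ 5 (mod 31).
Mod 7: 211 ≡ 1; by Fermat, exponent reduces to 35 mod 6 = 5; 1^5 ≡ 1 (mod 7).
Combine by CRT: x ≡ 5 (mod 31), x ≡ 1 (mod 7) ⇒ x ≡ 36 (mod 217).

36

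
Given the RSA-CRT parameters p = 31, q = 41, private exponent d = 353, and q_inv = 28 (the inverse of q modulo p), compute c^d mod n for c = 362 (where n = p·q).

668

d_p = d mod (p−1) = 353 mod 30 = 23; d_q = d mod (q−1) = 33.
m₁ = c^(d_p) mod p: c ≡ 21 (mod 31), and 21^23 mod 31 = 17.
m₂ = c^(d_q) mod q: c ≡ 34 (mod 41), and 34^33 mod 41 = 12.
h = q_inv·(m₁ − m₂) mod p = 28·(17 − 12) mod 31 = 16.
m = m₂ + h·q = 12 + 16·41 = 668.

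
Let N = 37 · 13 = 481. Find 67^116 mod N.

Mod 37: 67 ≡ 30; by Fermat, exponent reduces to 116 mod 36 = 8; 30^8 ≡ 16 (mod 37).
Mod 13: 67 ≡ 2; by Fermat, exponent reduces to 116 mod 12 = 8; 2^8 ≡ 9 (mod 13).
Combine by CRT: x ≡ 16 (mod 37), x ≡ 9 (mod 13) ⇒ x ≡ 386 (mod 481).

386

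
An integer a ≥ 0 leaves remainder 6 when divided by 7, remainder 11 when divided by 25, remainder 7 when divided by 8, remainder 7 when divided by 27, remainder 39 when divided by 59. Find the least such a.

The moduli are pairwise coprime; N = 7·25·8·27·59 = 2230200.
N/7 = 318600; 318600 ≡ 2 (mod 7); 2·4 ≡ 1, so inverse 4.
N/25 = 89208; 89208 ≡ 8 (mod 25); 8·22 ≡ 1, so inverse 22.
N/8 = 278775; 278775 ≡ 7 (mod 8); 7·7 ≡ 1, so inverse 7.
N/27 = 82600; 82600 ≡ 7 (mod 27); 7·4 ≡ 1, so inverse 4.
N/59 = 37800; 37800 ≡ 40 (mod 59); 40·31 ≡ 1, so inverse 31.
a ≡ 6·318600·4 + 11·89208·22 + 7·278775·7 + 7·82600·4 + 39·37800·31 = 90907711.
90907711 mod 2230200 = 1699711.

1699711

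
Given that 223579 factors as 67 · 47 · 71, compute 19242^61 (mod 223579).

Mod 67: 19242 ≡ 13; 13^61 ≡ 51 (mod 67).
Mod 47: 19242 ≡ 19; by Fermat, exponent reduces to 61 mod 46 = 15; 19^15 ≡ 39 (mod 47).
Mod 71: 19242 ≡ 1; 1^61 ≡ 1 (mod 71).
Combine by CRT: x ≡ 51 (mod 67), x ≡ 39 (mod 47), x ≡ 1 (mod 71) ⇒ x ≡ 122192 (mod 223579).

122192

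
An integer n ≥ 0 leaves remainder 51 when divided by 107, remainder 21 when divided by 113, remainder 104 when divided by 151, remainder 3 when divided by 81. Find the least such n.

130426203

The moduli are pairwise coprime; M = 107·113·151·81 = 147885021.
M/107 = 1382103; 1382103 ≡ 91 (mod 107); 91·20 ≡ 1, so inverse 20.
M/113 = 1308717; 1308717 ≡ 64 (mod 113); 64·83 ≡ 1, so inverse 83.
M/151 = 979371; 979371 ≡ 136 (mod 151); 136·10 ≡ 1, so inverse 10.
M/81 = 1825741; 1825741 ≡ 1 (mod 81), inverse 1.
n ≡ 51·1382103·20 + 21·1308717·83 + 104·979371·10 + 3·1825741·1 = 4714861854.
4714861854 mod 147885021 = 130426203.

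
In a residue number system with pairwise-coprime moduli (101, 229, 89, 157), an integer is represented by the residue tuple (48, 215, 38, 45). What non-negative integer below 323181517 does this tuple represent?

The moduli are pairwise coprime; N = 101·229·89·157 = 323181517.
N/101 = 3199817; 3199817 ≡ 36 (mod 101); 36·87 ≡ 1, so inverse 87.
N/229 = 1411273; 1411273 ≡ 175 (mod 229); 175·106 ≡ 1, so inverse 106.
N/89 = 3631253; 3631253 ≡ 53 (mod 89); 53·42 ≡ 1, so inverse 42.
N/157 = 2058481; 2058481 ≡ 54 (mod 157); 54·32 ≡ 1, so inverse 32.
x ≡ 48·3199817·87 + 215·1411273·106 + 38·3631253·42 + 45·2058481·32 = 54285039890.
54285039890 mod 323181517 = 313726551.

313726551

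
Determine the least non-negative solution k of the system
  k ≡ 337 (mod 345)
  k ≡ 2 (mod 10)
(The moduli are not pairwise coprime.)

gcd(345, 10) = 5 and 5 | (2 − 337), so the pair is consistent; merging gives k ≡ 682 (mod 690), where 690 = lcm(345, 10).
The solution is unique modulo lcm(345, 10) = 690.

682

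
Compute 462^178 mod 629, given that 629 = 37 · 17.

Mod 37: 462 ≡ 18; by Fermat, exponent reduces to 178 mod 36 = 34; 18^34 ≡ 4 (mod 37).
Mod 17: 462 ≡ 3; by Fermat, exponent reduces to 178 mod 16 = 2; 3^2 ≡ 9 (mod 17).
Combine by CRT: x ≡ 4 (mod 37), x ≡ 9 (mod 17) ⇒ x ≡ 485 (mod 629).

485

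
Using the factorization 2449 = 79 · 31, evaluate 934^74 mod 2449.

Mod 79: 934 ≡ 65; 65^74 ≡ 18 (mod 79).
Mod 31: 934 ≡ 4; by Fermat, exponent reduces to 74 mod 30 = 14; 4^14 ≡ 8 (mod 31).
Combine by CRT: x ≡ 18 (mod 79), x ≡ 8 (mod 31) ⇒ x ≡ 1124 (mod 2449).

1124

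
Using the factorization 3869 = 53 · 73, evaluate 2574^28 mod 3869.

3287

Mod 53: 2574 ≡ 30; 30^28 ≡ 1 (mod 53).
Mod 73: 2574 ≡ 19; 19^28 ≡ 2 (mod 73).
Combine by CRT: x ≡ 1 (mod 53), x ≡ 2 (mod 73) ⇒ x ≡ 3287 (mod 3869).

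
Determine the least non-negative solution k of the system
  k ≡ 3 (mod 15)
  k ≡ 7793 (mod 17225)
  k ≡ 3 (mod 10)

gcd(15, 17225) = 5 and 5 | (7793 − 3), so the pair is consistent; merging gives k ≡ 42243 (mod 51675), where 51675 = lcm(15, 17225).
gcd(51675, 10) = 5 and 5 | (3 − 42243), so the pair is consistent; merging gives k ≡ 42243 (mod 103350), where 103350 = lcm(51675, 10).
The solution is unique modulo lcm(15, 17225, 10) = 103350.

42243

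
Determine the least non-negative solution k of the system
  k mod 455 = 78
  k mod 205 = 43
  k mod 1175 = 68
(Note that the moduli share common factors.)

gcd(455, 205) = 5 and 5 | (43 − 78), so the pair is consistent; merging gives k ≡ 10088 (mod 18655), where 18655 = lcm(455, 205).
gcd(18655, 1175) = 5 and 5 | (68 − 10088), so the pair is consistent; merging gives k ≡ 1148043 (mod 4383925), where 4383925 = lcm(18655, 1175).
The solution is unique modulo lcm(455, 205, 1175) = 4383925.

1148043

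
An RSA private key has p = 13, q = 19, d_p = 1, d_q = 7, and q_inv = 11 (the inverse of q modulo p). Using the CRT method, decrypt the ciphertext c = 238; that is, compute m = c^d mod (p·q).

186

m₁ = c^(d_p) mod p: c ≡ 4 (mod 13), and 4^1 mod 13 = 4.
m₂ = c^(d_q) mod q: c ≡ 10 (mod 19), and 10^7 mod 19 = 15.
h = q_inv·(m₁ − m₂) mod p = 11·(4 − 15) mod 13 = 9.
m = m₂ + h·q = 15 + 9·19 = 186.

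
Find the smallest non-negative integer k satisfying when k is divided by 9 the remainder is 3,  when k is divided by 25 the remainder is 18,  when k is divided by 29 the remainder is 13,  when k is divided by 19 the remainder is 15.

The moduli are pairwise coprime; N = 9·25·29·19 = 123975.
N/9 = 13775; 13775 ≡ 5 (mod 9); 5·2 ≡ 1, so inverse 2.
N/25 = 4959; 4959 ≡ 9 (mod 25); 9·14 ≡ 1, so inverse 14.
N/29 = 4275; 4275 ≡ 12 (mod 29); 12·17 ≡ 1, so inverse 17.
N/19 = 6525; 6525 ≡ 8 (mod 19); 8·12 ≡ 1, so inverse 12.
k ≡ 3·13775·2 + 18·4959·14 + 13·4275·17 + 15·6525·12 = 3451593.
3451593 mod 123975 = 104268.

104268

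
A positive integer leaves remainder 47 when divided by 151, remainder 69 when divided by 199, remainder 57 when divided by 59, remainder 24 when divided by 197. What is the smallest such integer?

From m ≡ 47 (mod 151) write m = 47 + 151t. Substituting into m ≡ 69 (mod 199) gives 151t ≡ 22 (mod 199), and since 151⁻¹ ≡ 29 (mod 199), t ≡ 41. Hence m ≡ 47 + 151·41 = 6238 (mod 30049).
From m ≡ 6238 (mod 30049) write m = 6238 + 30049t. Substituting into m ≡ 57 (mod 59) gives 30049t ≡ 14 (mod 59), and since 18⁻¹ ≡ 23 (mod 59), t ≡ 27. Hence m ≡ 6238 + 30049·27 = 817561 (mod 1772891).
From m ≡ 817561 (mod 1772891) write m = 817561 + 1772891t. Substituting into m ≡ 24 (mod 197) gives 1772891t ≡ 13 (mod 197), and since 88⁻¹ ≡ 150 (mod 197), t ≡ 177. Hence m ≡ 817561 + 1772891·177 = 314619268 (mod 349259527).

314619268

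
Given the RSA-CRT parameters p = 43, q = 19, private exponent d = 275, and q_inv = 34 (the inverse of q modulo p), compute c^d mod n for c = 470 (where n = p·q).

d_p = d mod (p−1) = 275 mod 42 = 23; d_q = d mod (q−1) = 5.
m₁ = c^(d_p) mod p: c ≡ 40 (mod 43), and 40^23 mod 43 = 9.
m₂ = c^(d_q) mod q: c ≡ 14 (mod 19), and 14^5 mod 19 = 10.
h = q_inv·(m₁ − m₂) mod p = 34·(9 − 10) mod 43 = 9.
m = m₂ + h·q = 10 + 9·19 = 181.

181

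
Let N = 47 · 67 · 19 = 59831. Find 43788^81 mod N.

Mod 47: 43788 ≡ 31; by Fermat, exponent reduces to 81 mod 46 = 35; 31^35 ≡ 43 (mod 47).
Mod 67: 43788 ≡ 37; by Fermat, exponent reduces to 81 mod 66 = 15; 37^15 ≡ 1 (mod 67).
Mod 19: 43788 ≡ 12; by Fermat, exponent reduces to 81 mod 18 = 9; 12^9 ≡ 18 (mod 19).
Combine by CRT: x ≡ 43 (mod 47), x ≡ 1 (mod 67), x ≡ 18 (mod 19) ⇒ x ≡ 8644 (mod 59831).

8644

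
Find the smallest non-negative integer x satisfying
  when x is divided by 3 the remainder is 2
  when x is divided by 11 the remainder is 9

20

Combine the congruences pairwise.
From x ≡ 2 (mod 3) write x = 2 + 3t. Substituting into x ≡ 9 (mod 11) gives 3t ≡ 7 (mod 11), and since 3⁻¹ ≡ 4 (mod 11), t ≡ 6. Hence x ≡ 2 + 3·6 = 20 (mod 33).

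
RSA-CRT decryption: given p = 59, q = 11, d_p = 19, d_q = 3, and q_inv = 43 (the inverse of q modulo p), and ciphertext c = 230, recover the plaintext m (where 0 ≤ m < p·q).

615

m₁ = c^(d_p) mod p: c ≡ 53 (mod 59), and 53^19 mod 59 = 25.
m₂ = c^(d_q) mod q: c ≡ 10 (mod 11), and 10^3 mod 11 = 10.
h = q_inv·(m₁ − m₂) mod p = 43·(25 − 10) mod 59 = 55.
m = m₂ + h·q = 10 + 55·11 = 615.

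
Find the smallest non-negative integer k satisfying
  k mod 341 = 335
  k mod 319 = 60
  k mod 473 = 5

228464

gcd(341, 319) = 11 and 11 | (60 − 335), so the pair is consistent; merging gives k ≡ 1017 (mod 9889), where 9889 = lcm(341, 319).
gcd(9889, 473) = 11 and 11 | (5 − 1017), so the pair is consistent; merging gives k ≡ 228464 (mod 425227), where 425227 = lcm(9889, 473).
The solution is unique modulo lcm(341, 319, 473) = 425227.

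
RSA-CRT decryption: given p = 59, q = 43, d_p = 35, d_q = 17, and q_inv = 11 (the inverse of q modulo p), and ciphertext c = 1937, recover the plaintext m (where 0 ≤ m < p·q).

m₁ = c^(d_p) mod p: c ≡ 49 (mod 59), and 49^35 mod 59 = 9.
m₂ = c^(d_q) mod q: c ≡ 2 (mod 43), and 2^17 mod 43 = 8.
h = q_inv·(m₁ − m₂) mod p = 11·(9 − 8) mod 59 = 11.
m = m₂ + h·q = 8 + 11·43 = 481.

481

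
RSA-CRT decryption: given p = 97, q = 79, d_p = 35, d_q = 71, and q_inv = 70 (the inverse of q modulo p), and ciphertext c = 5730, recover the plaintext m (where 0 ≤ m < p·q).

6088

m₁ = c^(d_p) mod p: c ≡ 7 (mod 97), and 7^35 mod 97 = 74.
m₂ = c^(d_q) mod q: c ≡ 42 (mod 79), and 42^71 mod 79 = 5.
h = q_inv·(m₁ − m₂) mod p = 70·(74 − 5) mod 97 = 77.
m = m₂ + h·q = 5 + 77·79 = 6088.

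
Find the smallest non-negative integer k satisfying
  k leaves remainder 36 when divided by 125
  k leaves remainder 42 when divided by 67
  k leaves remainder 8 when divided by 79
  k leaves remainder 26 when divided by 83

27148911

The moduli are pairwise coprime; N = 125·67·79·83 = 54914875.
N/125 = 439319; 439319 ≡ 69 (mod 125); 69·29 ≡ 1, so inverse 29.
N/67 = 819625; 819625 ≡ 14 (mod 67); 14·24 ≡ 1, so inverse 24.
N/79 = 695125; 695125 ≡ 4 (mod 79); 4·20 ≡ 1, so inverse 20.
N/83 = 661625; 661625 ≡ 32 (mod 83); 32·13 ≡ 1, so inverse 13.
k ≡ 36·439319·29 + 42·819625·24 + 8·695125·20 + 26·661625·13 = 1619680286.
1619680286 mod 54914875 = 27148911.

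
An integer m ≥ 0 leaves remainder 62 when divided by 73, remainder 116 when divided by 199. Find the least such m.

2106

Combine the congruences pairwise.
From m ≡ 62 (mod 73) write m = 62 + 73t. Substituting into m ≡ 116 (mod 199) gives 73t ≡ 54 (mod 199), and since 73⁻¹ ≡ 30 (mod 199), t ≡ 28. Hence m ≡ 62 + 73·28 = 2106 (mod 14527).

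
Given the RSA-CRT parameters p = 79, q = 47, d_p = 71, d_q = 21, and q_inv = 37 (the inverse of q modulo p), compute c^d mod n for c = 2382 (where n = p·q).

m₁ = c^(d_p) mod p: c ≡ 12 (mod 79), and 12^71 mod 79 = 58.
m₂ = c^(d_q) mod q: c ≡ 32 (mod 47), and 32^21 mod 47 = 14.
h = q_inv·(m₁ − m₂) mod p = 37·(58 − 14) mod 79 = 48.
m = m₂ + h·q = 14 + 48·47 = 2270.

2270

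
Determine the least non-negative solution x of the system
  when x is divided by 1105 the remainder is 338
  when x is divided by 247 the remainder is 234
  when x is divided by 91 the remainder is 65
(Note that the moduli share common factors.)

39013

gcd(1105, 247) = 13 and 13 | (234 − 338), so the pair is consistent; merging gives x ≡ 18018 (mod 20995), where 20995 = lcm(1105, 247).
gcd(20995, 91) = 13 and 13 | (65 − 18018), so the pair is consistent; merging gives x ≡ 39013 (mod 146965), where 146965 = lcm(20995, 91).
The solution is unique modulo lcm(1105, 247, 91) = 146965.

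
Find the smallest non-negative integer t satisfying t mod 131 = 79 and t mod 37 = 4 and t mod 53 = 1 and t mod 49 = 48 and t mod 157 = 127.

The moduli are pairwise coprime; N = 131·37·53·49·157 = 1976262463.
N/131 = 15085973; 15085973 ≡ 13 (mod 131); 13·121 ≡ 1, so inverse 121.
N/37 = 53412499; 53412499 ≡ 2 (mod 37); 2·19 ≡ 1, so inverse 19.
N/53 = 37287971; 37287971 ≡ 33 (mod 53); 33·45 ≡ 1, so inverse 45.
N/49 = 40331887; 40331887 ≡ 36 (mod 49); 36·15 ≡ 1, so inverse 15.
N/157 = 12587659; 12587659 ≡ 27 (mod 157); 27·64 ≡ 1, so inverse 64.
t ≡ 79·15085973·121 + 4·53412499·19 + 1·37287971·45 + 48·40331887·15 + 127·12587659·64 = 281295575518.
281295575518 mod 1976262463 = 666305772.

666305772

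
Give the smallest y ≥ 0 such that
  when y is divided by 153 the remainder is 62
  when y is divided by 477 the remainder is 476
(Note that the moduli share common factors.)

Combine the congruences pairwise.
gcd(153, 477) = 9 and 9 | (476 − 62), so the pair is consistent; merging gives y ≡ 5723 (mod 8109), where 8109 = lcm(153, 477).
The solution is unique modulo lcm(153, 477) = 8109.

5723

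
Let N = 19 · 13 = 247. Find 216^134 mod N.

220

Mod 19: 216 ≡ 7; by Fermat, exponent reduces to 134 mod 18 = 8; 7^8 ≡ 11 (mod 19).
Mod 13: 216 ≡ 8; by Fermat, exponent reduces to 134 mod 12 = 2; 8^2 ≡ 12 (mod 13).
Combine by CRT: x ≡ 11 (mod 19), x ≡ 12 (mod 13) ⇒ x ≡ 220 (mod 247).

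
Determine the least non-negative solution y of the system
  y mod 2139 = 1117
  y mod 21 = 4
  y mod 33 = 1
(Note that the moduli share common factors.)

46036

Combine the congruences pairwise.
gcd(2139, 21) = 3 and 3 | (4 − 1117), so the pair is consistent; merging gives y ≡ 1117 (mod 14973), where 14973 = lcm(2139, 21).
gcd(14973, 33) = 3 and 3 | (1 − 1117), so the pair is consistent; merging gives y ≡ 46036 (mod 164703), where 164703 = lcm(14973, 33).
The solution is unique modulo lcm(2139, 21, 33) = 164703.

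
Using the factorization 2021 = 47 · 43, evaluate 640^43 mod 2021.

1586

Mod 47: 640 ≡ 29; 29^43 ≡ 35 (mod 47).
Mod 43: 640 ≡ 38; by Fermat, exponent reduces to 43 mod 42 = 1; 38^1 ≡ 38 (mod 43).
Combine by CRT: x ≡ 35 (mod 47), x ≡ 38 (mod 43) ⇒ x ≡ 1586 (mod 2021).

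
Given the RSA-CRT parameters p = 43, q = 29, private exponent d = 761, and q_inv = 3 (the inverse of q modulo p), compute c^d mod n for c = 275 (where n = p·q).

599

d_p = d mod (p−1) = 761 mod 42 = 5; d_q = d mod (q−1) = 5.
m₁ = c^(d_p) mod p: c ≡ 17 (mod 43), and 17^5 mod 43 = 40.
m₂ = c^(d_q) mod q: c ≡ 14 (mod 29), and 14^5 mod 29 = 19.
h = q_inv·(m₁ − m₂) mod p = 3·(40 − 19) mod 43 = 20.
m = m₂ + h·q = 19 + 20·29 = 599.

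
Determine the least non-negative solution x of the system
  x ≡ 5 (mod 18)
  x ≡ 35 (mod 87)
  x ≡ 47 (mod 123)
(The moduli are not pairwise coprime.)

gcd(18, 87) = 3 and 3 | (35 − 5), so the pair is consistent; merging gives x ≡ 383 (mod 522), where 522 = lcm(18, 87).
gcd(522, 123) = 3 and 3 | (47 − 383), so the pair is consistent; merging gives x ≡ 20219 (mod 21402), where 21402 = lcm(522, 123).
The solution is unique modulo lcm(18, 87, 123) = 21402.

20219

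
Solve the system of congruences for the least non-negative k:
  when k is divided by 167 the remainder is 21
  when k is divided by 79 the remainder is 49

From k ≡ 21 (mod 167) write k = 21 + 167t. Substituting into k ≡ 49 (mod 79) gives 167t ≡ 28 (mod 79), and since 9⁻¹ ≡ 44 (mod 79), t ≡ 47. Hence k ≡ 21 + 167·47 = 7870 (mod 13193).

7870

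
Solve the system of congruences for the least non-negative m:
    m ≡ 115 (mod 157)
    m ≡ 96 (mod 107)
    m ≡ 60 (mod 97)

Combine the congruences pairwise.
From m ≡ 115 (mod 157) write m = 115 + 157t. Substituting into m ≡ 96 (mod 107) gives 157t ≡ 88 (mod 107), and since 50⁻¹ ≡ 15 (mod 107), t ≡ 36. Hence m ≡ 115 + 157·36 = 5767 (mod 16799).
From m ≡ 5767 (mod 16799) write m = 5767 + 16799t. Substituting into m ≡ 60 (mod 97) gives 16799t ≡ 16 (mod 97), and since 18⁻¹ ≡ 27 (mod 97), t ≡ 44. Hence m ≡ 5767 + 16799·44 = 744923 (mod 1629503).

744923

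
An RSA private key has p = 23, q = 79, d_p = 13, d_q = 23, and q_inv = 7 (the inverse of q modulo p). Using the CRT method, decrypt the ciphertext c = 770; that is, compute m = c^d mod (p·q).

m₁ = c^(d_p) mod p: c ≡ 11 (mod 23), and 11^13 mod 23 = 17.
m₂ = c^(d_q) mod q: c ≡ 59 (mod 79), and 59^23 mod 79 = 29.
h = q_inv·(m₁ − m₂) mod p = 7·(17 − 29) mod 23 = 8.
m = m₂ + h·q = 29 + 8·79 = 661.

661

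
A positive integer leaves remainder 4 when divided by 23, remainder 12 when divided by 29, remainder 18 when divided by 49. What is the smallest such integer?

2419

The moduli are pairwise coprime; M = 23·29·49 = 32683.
M/23 = 1421; 1421 ≡ 18 (mod 23); 18·9 ≡ 1, so inverse 9.
M/29 = 1127; 1127 ≡ 25 (mod 29); 25·7 ≡ 1, so inverse 7.
M/49 = 667; 667 ≡ 30 (mod 49); 30·18 ≡ 1, so inverse 18.
N ≡ 4·1421·9 + 12·1127·7 + 18·667·18 = 361932.
361932 mod 32683 = 2419.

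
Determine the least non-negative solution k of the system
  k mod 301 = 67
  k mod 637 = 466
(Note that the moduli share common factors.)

gcd(301, 637) = 7 and 7 | (466 − 67), so the pair is consistent; merging gives k ≡ 15117 (mod 27391), where 27391 = lcm(301, 637).
The solution is unique modulo lcm(301, 637) = 27391.

15117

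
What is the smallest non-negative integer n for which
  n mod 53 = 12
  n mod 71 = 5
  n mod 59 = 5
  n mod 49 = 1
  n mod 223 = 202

232799491

From n ≡ 12 (mod 53) write n = 12 + 53t. Substituting into n ≡ 5 (mod 71) gives 53t ≡ 64 (mod 71), and since 53⁻¹ ≡ 67 (mod 71), t ≡ 28. Hence n ≡ 12 + 53·28 = 1496 (mod 3763).
From n ≡ 1496 (mod 3763) write n = 1496 + 3763t. Substituting into n ≡ 5 (mod 59) gives 3763t ≡ 43 (mod 59), and since 46⁻¹ ≡ 9 (mod 59), t ≡ 33. Hence n ≡ 1496 + 3763·33 = 125675 (mod 222017).
From n ≡ 125675 (mod 222017) write n = 125675 + 222017t. Substituting into n ≡ 1 (mod 49) gives 222017t ≡ 11 (mod 49), and since 47⁻¹ ≡ 24 (mod 49), t ≡ 19. Hence n ≡ 125675 + 222017·19 = 4343998 (mod 10878833).
From n ≡ 4343998 (mod 10878833) write n = 4343998 + 10878833t. Substituting into n ≡ 202 (mod 223) gives 10878833t ≡ 21 (mod 223), and since 1⁻¹ ≡ 1 (mod 223), t ≡ 21. Hence n ≡ 4343998 + 10878833·21 = 232799491 (mod 2425979759).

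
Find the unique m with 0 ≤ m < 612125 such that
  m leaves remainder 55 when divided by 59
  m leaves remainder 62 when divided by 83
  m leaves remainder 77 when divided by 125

255702

From m ≡ 55 (mod 59) write m = 55 + 59t. Substituting into m ≡ 62 (mod 83) gives 59t ≡ 7 (mod 83), and since 59⁻¹ ≡ 38 (mod 83), t ≡ 17. Hence m ≡ 55 + 59·17 = 1058 (mod 4897).
From m ≡ 1058 (mod 4897) write m = 1058 + 4897t. Substituting into m ≡ 77 (mod 125) gives 4897t ≡ 19 (mod 125), and since 22⁻¹ ≡ 108 (mod 125), t ≡ 52. Hence m ≡ 1058 + 4897·52 = 255702 (mod 612125).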